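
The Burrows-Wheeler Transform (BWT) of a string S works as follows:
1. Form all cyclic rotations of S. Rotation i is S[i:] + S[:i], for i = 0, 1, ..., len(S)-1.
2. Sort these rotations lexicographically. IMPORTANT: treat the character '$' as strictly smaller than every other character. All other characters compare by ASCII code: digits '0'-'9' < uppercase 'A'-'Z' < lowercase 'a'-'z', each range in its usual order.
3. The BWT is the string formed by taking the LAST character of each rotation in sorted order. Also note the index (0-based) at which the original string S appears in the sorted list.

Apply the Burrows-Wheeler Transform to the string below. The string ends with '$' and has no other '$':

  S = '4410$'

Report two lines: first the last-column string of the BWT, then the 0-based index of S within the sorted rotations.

All 5 rotations (rotation i = S[i:]+S[:i]):
  rot[0] = 4410$
  rot[1] = 410$4
  rot[2] = 10$44
  rot[3] = 0$441
  rot[4] = $4410
Sorted (with $ < everything):
  sorted[0] = $4410  (last char: '0')
  sorted[1] = 0$441  (last char: '1')
  sorted[2] = 10$44  (last char: '4')
  sorted[3] = 410$4  (last char: '4')
  sorted[4] = 4410$  (last char: '$')
Last column: 0144$
Original string S is at sorted index 4

Answer: 0144$
4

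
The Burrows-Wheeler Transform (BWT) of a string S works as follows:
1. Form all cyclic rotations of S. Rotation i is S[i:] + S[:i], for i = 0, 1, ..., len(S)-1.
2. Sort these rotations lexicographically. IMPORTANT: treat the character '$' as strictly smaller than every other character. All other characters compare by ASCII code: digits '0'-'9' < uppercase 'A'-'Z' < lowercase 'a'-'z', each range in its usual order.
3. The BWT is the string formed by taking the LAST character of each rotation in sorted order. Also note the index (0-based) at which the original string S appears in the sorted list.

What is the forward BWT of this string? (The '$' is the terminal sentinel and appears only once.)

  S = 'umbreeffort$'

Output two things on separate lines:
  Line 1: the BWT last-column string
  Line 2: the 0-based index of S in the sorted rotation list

All 12 rotations (rotation i = S[i:]+S[:i]):
  rot[0] = umbreeffort$
  rot[1] = mbreeffort$u
  rot[2] = breeffort$um
  rot[3] = reeffort$umb
  rot[4] = eeffort$umbr
  rot[5] = effort$umbre
  rot[6] = ffort$umbree
  rot[7] = fort$umbreef
  rot[8] = ort$umbreeff
  rot[9] = rt$umbreeffo
  rot[10] = t$umbreeffor
  rot[11] = $umbreeffort
Sorted (with $ < everything):
  sorted[0] = $umbreeffort  (last char: 't')
  sorted[1] = breeffort$um  (last char: 'm')
  sorted[2] = eeffort$umbr  (last char: 'r')
  sorted[3] = effort$umbre  (last char: 'e')
  sorted[4] = ffort$umbree  (last char: 'e')
  sorted[5] = fort$umbreef  (last char: 'f')
  sorted[6] = mbreeffort$u  (last char: 'u')
  sorted[7] = ort$umbreeff  (last char: 'f')
  sorted[8] = reeffort$umb  (last char: 'b')
  sorted[9] = rt$umbreeffo  (last char: 'o')
  sorted[10] = t$umbreeffor  (last char: 'r')
  sorted[11] = umbreeffort$  (last char: '$')
Last column: tmreefufbor$
Original string S is at sorted index 11

Answer: tmreefufbor$
11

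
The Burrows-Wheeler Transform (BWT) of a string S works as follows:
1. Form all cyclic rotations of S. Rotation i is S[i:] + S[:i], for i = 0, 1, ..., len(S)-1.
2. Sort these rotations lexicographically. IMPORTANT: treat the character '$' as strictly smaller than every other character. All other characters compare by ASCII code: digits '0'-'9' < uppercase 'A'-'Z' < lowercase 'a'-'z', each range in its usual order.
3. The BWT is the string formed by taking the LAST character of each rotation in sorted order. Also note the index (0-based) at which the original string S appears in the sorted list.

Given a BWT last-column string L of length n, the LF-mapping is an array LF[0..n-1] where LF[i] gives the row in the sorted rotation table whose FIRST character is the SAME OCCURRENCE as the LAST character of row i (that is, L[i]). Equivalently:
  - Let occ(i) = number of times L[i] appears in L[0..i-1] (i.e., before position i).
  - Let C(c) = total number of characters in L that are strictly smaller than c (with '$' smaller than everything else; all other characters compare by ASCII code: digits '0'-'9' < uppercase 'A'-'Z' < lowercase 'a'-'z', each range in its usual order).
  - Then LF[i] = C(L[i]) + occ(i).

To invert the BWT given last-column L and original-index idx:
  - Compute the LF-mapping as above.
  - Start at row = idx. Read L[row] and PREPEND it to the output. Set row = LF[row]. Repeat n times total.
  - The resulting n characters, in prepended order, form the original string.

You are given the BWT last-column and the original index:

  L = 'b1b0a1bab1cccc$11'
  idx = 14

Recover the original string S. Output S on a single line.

LF mapping: 9 2 10 1 7 3 11 8 12 4 13 14 15 16 0 5 6
Walk LF starting at row 14, prepending L[row]:
  step 1: row=14, L[14]='$', prepend. Next row=LF[14]=0
  step 2: row=0, L[0]='b', prepend. Next row=LF[0]=9
  step 3: row=9, L[9]='1', prepend. Next row=LF[9]=4
  step 4: row=4, L[4]='a', prepend. Next row=LF[4]=7
  step 5: row=7, L[7]='a', prepend. Next row=LF[7]=8
  step 6: row=8, L[8]='b', prepend. Next row=LF[8]=12
  step 7: row=12, L[12]='c', prepend. Next row=LF[12]=15
  step 8: row=15, L[15]='1', prepend. Next row=LF[15]=5
  step 9: row=5, L[5]='1', prepend. Next row=LF[5]=3
  step 10: row=3, L[3]='0', prepend. Next row=LF[3]=1
  step 11: row=1, L[1]='1', prepend. Next row=LF[1]=2
  step 12: row=2, L[2]='b', prepend. Next row=LF[2]=10
  step 13: row=10, L[10]='c', prepend. Next row=LF[10]=13
  step 14: row=13, L[13]='c', prepend. Next row=LF[13]=16
  step 15: row=16, L[16]='1', prepend. Next row=LF[16]=6
  step 16: row=6, L[6]='b', prepend. Next row=LF[6]=11
  step 17: row=11, L[11]='c', prepend. Next row=LF[11]=14
Reversed output: cb1ccb1011cbaa1b$

Answer: cb1ccb1011cbaa1b$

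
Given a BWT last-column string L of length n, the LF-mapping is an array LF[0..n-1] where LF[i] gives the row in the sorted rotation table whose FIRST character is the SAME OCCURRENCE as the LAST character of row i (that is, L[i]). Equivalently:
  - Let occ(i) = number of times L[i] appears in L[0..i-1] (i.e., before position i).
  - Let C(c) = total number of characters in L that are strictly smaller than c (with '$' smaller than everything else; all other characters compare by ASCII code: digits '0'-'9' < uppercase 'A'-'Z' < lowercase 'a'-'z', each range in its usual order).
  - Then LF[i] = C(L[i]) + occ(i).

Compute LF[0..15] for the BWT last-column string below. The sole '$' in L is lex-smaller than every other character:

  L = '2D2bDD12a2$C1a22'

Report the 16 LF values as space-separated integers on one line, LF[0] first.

Answer: 3 10 4 15 11 12 1 5 13 6 0 9 2 14 7 8

Derivation:
Char counts: '$':1, '1':2, '2':6, 'C':1, 'D':3, 'a':2, 'b':1
C (first-col start): C('$')=0, C('1')=1, C('2')=3, C('C')=9, C('D')=10, C('a')=13, C('b')=15
L[0]='2': occ=0, LF[0]=C('2')+0=3+0=3
L[1]='D': occ=0, LF[1]=C('D')+0=10+0=10
L[2]='2': occ=1, LF[2]=C('2')+1=3+1=4
L[3]='b': occ=0, LF[3]=C('b')+0=15+0=15
L[4]='D': occ=1, LF[4]=C('D')+1=10+1=11
L[5]='D': occ=2, LF[5]=C('D')+2=10+2=12
L[6]='1': occ=0, LF[6]=C('1')+0=1+0=1
L[7]='2': occ=2, LF[7]=C('2')+2=3+2=5
L[8]='a': occ=0, LF[8]=C('a')+0=13+0=13
L[9]='2': occ=3, LF[9]=C('2')+3=3+3=6
L[10]='$': occ=0, LF[10]=C('$')+0=0+0=0
L[11]='C': occ=0, LF[11]=C('C')+0=9+0=9
L[12]='1': occ=1, LF[12]=C('1')+1=1+1=2
L[13]='a': occ=1, LF[13]=C('a')+1=13+1=14
L[14]='2': occ=4, LF[14]=C('2')+4=3+4=7
L[15]='2': occ=5, LF[15]=C('2')+5=3+5=8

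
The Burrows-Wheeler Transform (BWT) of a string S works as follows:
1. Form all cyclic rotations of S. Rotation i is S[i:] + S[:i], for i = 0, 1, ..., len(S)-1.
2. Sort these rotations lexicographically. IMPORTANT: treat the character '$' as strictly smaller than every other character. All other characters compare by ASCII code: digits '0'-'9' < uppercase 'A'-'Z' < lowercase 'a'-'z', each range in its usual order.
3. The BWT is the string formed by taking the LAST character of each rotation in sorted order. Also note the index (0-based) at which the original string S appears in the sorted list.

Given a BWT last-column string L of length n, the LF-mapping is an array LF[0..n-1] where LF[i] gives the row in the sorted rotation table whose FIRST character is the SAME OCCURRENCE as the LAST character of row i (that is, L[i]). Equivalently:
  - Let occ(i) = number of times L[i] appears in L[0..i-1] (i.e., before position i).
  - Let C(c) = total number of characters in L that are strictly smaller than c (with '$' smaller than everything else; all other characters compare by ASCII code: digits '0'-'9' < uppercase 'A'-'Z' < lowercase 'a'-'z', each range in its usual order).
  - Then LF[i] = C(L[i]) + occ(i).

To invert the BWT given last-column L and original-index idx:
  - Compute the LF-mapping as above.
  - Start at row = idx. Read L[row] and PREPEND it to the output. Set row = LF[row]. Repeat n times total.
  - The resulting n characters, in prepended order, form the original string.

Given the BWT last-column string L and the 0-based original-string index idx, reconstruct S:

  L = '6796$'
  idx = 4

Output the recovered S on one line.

Answer: 9676$

Derivation:
LF mapping: 1 3 4 2 0
Walk LF starting at row 4, prepending L[row]:
  step 1: row=4, L[4]='$', prepend. Next row=LF[4]=0
  step 2: row=0, L[0]='6', prepend. Next row=LF[0]=1
  step 3: row=1, L[1]='7', prepend. Next row=LF[1]=3
  step 4: row=3, L[3]='6', prepend. Next row=LF[3]=2
  step 5: row=2, L[2]='9', prepend. Next row=LF[2]=4
Reversed output: 9676$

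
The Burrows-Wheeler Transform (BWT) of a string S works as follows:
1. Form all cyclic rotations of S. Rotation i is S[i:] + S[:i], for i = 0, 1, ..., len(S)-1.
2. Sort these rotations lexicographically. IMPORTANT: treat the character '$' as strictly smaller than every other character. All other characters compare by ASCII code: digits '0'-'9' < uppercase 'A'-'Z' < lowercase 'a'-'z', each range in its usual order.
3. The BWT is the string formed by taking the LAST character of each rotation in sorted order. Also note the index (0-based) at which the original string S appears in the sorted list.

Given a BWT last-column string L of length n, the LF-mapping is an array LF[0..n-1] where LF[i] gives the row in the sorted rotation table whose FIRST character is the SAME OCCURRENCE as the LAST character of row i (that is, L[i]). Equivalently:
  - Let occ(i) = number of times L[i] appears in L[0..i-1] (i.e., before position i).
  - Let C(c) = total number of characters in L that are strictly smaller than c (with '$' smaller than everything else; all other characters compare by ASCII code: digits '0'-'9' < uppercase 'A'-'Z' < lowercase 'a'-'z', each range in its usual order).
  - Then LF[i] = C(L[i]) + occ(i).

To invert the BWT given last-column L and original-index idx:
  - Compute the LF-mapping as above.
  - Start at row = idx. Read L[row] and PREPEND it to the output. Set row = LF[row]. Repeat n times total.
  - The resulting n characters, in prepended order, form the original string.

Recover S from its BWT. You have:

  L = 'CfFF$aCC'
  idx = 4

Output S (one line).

Answer: FCaFCfC$

Derivation:
LF mapping: 1 7 4 5 0 6 2 3
Walk LF starting at row 4, prepending L[row]:
  step 1: row=4, L[4]='$', prepend. Next row=LF[4]=0
  step 2: row=0, L[0]='C', prepend. Next row=LF[0]=1
  step 3: row=1, L[1]='f', prepend. Next row=LF[1]=7
  step 4: row=7, L[7]='C', prepend. Next row=LF[7]=3
  step 5: row=3, L[3]='F', prepend. Next row=LF[3]=5
  step 6: row=5, L[5]='a', prepend. Next row=LF[5]=6
  step 7: row=6, L[6]='C', prepend. Next row=LF[6]=2
  step 8: row=2, L[2]='F', prepend. Next row=LF[2]=4
Reversed output: FCaFCfC$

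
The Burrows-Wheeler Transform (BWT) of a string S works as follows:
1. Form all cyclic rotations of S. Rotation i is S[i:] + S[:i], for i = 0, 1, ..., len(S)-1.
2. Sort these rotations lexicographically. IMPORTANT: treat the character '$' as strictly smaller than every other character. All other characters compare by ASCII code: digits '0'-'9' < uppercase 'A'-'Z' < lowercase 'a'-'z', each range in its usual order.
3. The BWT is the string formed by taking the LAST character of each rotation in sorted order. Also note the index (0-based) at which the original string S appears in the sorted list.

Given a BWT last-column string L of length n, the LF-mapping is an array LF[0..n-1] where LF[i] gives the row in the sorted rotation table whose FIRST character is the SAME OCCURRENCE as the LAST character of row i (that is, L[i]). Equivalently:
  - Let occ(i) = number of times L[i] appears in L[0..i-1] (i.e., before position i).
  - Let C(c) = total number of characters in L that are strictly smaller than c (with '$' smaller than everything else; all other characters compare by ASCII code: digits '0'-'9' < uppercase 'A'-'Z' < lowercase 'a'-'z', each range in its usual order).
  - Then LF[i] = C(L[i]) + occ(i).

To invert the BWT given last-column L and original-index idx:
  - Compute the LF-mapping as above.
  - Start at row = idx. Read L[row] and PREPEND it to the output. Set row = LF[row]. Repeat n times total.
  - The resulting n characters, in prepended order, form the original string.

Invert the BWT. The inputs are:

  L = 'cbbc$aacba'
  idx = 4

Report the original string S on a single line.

Answer: bababcacc$

Derivation:
LF mapping: 7 4 5 8 0 1 2 9 6 3
Walk LF starting at row 4, prepending L[row]:
  step 1: row=4, L[4]='$', prepend. Next row=LF[4]=0
  step 2: row=0, L[0]='c', prepend. Next row=LF[0]=7
  step 3: row=7, L[7]='c', prepend. Next row=LF[7]=9
  step 4: row=9, L[9]='a', prepend. Next row=LF[9]=3
  step 5: row=3, L[3]='c', prepend. Next row=LF[3]=8
  step 6: row=8, L[8]='b', prepend. Next row=LF[8]=6
  step 7: row=6, L[6]='a', prepend. Next row=LF[6]=2
  step 8: row=2, L[2]='b', prepend. Next row=LF[2]=5
  step 9: row=5, L[5]='a', prepend. Next row=LF[5]=1
  step 10: row=1, L[1]='b', prepend. Next row=LF[1]=4
Reversed output: bababcacc$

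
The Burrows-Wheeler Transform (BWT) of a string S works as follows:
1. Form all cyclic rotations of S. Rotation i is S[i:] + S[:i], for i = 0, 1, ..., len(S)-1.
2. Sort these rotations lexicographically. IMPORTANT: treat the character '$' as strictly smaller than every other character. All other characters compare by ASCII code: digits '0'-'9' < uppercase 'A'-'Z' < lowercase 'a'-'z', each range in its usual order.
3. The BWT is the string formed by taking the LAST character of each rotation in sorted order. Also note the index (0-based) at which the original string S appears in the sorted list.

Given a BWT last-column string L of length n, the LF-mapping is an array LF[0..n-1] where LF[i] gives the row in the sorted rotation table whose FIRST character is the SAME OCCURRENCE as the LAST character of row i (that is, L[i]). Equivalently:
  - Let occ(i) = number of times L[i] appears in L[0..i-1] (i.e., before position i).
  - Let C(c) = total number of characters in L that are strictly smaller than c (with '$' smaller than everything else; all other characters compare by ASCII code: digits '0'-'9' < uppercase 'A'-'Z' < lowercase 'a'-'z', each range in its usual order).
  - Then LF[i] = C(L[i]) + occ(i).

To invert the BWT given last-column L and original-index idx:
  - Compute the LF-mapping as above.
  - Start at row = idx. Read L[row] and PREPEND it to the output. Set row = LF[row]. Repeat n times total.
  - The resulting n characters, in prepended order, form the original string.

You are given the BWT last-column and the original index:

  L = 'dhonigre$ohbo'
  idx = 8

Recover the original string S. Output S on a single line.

Answer: neighborhood$

Derivation:
LF mapping: 2 5 9 8 7 4 12 3 0 10 6 1 11
Walk LF starting at row 8, prepending L[row]:
  step 1: row=8, L[8]='$', prepend. Next row=LF[8]=0
  step 2: row=0, L[0]='d', prepend. Next row=LF[0]=2
  step 3: row=2, L[2]='o', prepend. Next row=LF[2]=9
  step 4: row=9, L[9]='o', prepend. Next row=LF[9]=10
  step 5: row=10, L[10]='h', prepend. Next row=LF[10]=6
  step 6: row=6, L[6]='r', prepend. Next row=LF[6]=12
  step 7: row=12, L[12]='o', prepend. Next row=LF[12]=11
  step 8: row=11, L[11]='b', prepend. Next row=LF[11]=1
  step 9: row=1, L[1]='h', prepend. Next row=LF[1]=5
  step 10: row=5, L[5]='g', prepend. Next row=LF[5]=4
  step 11: row=4, L[4]='i', prepend. Next row=LF[4]=7
  step 12: row=7, L[7]='e', prepend. Next row=LF[7]=3
  step 13: row=3, L[3]='n', prepend. Next row=LF[3]=8
Reversed output: neighborhood$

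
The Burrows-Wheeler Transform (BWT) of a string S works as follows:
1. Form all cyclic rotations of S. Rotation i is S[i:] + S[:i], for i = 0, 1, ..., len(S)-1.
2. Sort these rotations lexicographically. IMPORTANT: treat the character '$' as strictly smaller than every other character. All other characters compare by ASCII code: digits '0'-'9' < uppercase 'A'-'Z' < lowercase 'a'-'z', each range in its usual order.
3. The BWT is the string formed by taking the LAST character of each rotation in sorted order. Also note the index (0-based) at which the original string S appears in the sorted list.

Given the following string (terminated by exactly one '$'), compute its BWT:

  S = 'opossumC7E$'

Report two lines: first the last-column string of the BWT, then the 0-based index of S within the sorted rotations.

Answer: ECm7u$pooss
5

Derivation:
All 11 rotations (rotation i = S[i:]+S[:i]):
  rot[0] = opossumC7E$
  rot[1] = possumC7E$o
  rot[2] = ossumC7E$op
  rot[3] = ssumC7E$opo
  rot[4] = sumC7E$opos
  rot[5] = umC7E$oposs
  rot[6] = mC7E$opossu
  rot[7] = C7E$opossum
  rot[8] = 7E$opossumC
  rot[9] = E$opossumC7
  rot[10] = $opossumC7E
Sorted (with $ < everything):
  sorted[0] = $opossumC7E  (last char: 'E')
  sorted[1] = 7E$opossumC  (last char: 'C')
  sorted[2] = C7E$opossum  (last char: 'm')
  sorted[3] = E$opossumC7  (last char: '7')
  sorted[4] = mC7E$opossu  (last char: 'u')
  sorted[5] = opossumC7E$  (last char: '$')
  sorted[6] = ossumC7E$op  (last char: 'p')
  sorted[7] = possumC7E$o  (last char: 'o')
  sorted[8] = ssumC7E$opo  (last char: 'o')
  sorted[9] = sumC7E$opos  (last char: 's')
  sorted[10] = umC7E$oposs  (last char: 's')
Last column: ECm7u$pooss
Original string S is at sorted index 5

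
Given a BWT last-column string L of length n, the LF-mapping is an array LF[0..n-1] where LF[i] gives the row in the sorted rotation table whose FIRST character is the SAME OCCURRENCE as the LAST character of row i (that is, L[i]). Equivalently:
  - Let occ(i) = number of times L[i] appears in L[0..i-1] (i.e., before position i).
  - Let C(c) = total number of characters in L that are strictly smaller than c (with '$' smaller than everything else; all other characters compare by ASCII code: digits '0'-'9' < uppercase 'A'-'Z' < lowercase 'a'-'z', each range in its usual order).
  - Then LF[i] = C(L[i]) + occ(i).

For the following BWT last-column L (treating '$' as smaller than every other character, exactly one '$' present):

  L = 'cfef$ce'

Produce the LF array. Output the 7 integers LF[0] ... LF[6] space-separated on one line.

Answer: 1 5 3 6 0 2 4

Derivation:
Char counts: '$':1, 'c':2, 'e':2, 'f':2
C (first-col start): C('$')=0, C('c')=1, C('e')=3, C('f')=5
L[0]='c': occ=0, LF[0]=C('c')+0=1+0=1
L[1]='f': occ=0, LF[1]=C('f')+0=5+0=5
L[2]='e': occ=0, LF[2]=C('e')+0=3+0=3
L[3]='f': occ=1, LF[3]=C('f')+1=5+1=6
L[4]='$': occ=0, LF[4]=C('$')+0=0+0=0
L[5]='c': occ=1, LF[5]=C('c')+1=1+1=2
L[6]='e': occ=1, LF[6]=C('e')+1=3+1=4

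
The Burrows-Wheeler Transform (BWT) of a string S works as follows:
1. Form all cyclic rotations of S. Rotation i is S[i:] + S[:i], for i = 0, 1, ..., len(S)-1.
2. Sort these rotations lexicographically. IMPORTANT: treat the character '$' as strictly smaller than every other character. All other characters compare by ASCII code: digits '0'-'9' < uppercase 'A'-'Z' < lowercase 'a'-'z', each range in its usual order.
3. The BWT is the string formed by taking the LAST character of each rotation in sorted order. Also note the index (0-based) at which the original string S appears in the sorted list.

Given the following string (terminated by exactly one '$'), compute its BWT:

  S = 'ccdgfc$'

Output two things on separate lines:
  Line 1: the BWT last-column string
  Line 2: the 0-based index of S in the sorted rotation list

Answer: cf$ccgd
2

Derivation:
All 7 rotations (rotation i = S[i:]+S[:i]):
  rot[0] = ccdgfc$
  rot[1] = cdgfc$c
  rot[2] = dgfc$cc
  rot[3] = gfc$ccd
  rot[4] = fc$ccdg
  rot[5] = c$ccdgf
  rot[6] = $ccdgfc
Sorted (with $ < everything):
  sorted[0] = $ccdgfc  (last char: 'c')
  sorted[1] = c$ccdgf  (last char: 'f')
  sorted[2] = ccdgfc$  (last char: '$')
  sorted[3] = cdgfc$c  (last char: 'c')
  sorted[4] = dgfc$cc  (last char: 'c')
  sorted[5] = fc$ccdg  (last char: 'g')
  sorted[6] = gfc$ccd  (last char: 'd')
Last column: cf$ccgd
Original string S is at sorted index 2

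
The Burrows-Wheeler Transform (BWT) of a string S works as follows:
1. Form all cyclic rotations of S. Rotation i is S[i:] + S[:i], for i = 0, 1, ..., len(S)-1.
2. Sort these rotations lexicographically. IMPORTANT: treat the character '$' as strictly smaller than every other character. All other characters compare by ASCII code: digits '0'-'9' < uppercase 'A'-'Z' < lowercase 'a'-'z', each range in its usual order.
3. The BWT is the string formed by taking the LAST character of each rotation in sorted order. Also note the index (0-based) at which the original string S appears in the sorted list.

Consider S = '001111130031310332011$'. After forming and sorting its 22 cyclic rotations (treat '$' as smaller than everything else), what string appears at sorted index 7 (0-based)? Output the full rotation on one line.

All 22 rotations (rotation i = S[i:]+S[:i]):
  rot[0] = 001111130031310332011$
  rot[1] = 01111130031310332011$0
  rot[2] = 1111130031310332011$00
  rot[3] = 111130031310332011$001
  rot[4] = 11130031310332011$0011
  rot[5] = 1130031310332011$00111
  rot[6] = 130031310332011$001111
  rot[7] = 30031310332011$0011111
  rot[8] = 0031310332011$00111113
  rot[9] = 031310332011$001111130
  rot[10] = 31310332011$0011111300
  rot[11] = 1310332011$00111113003
  rot[12] = 310332011$001111130031
  rot[13] = 10332011$0011111300313
  rot[14] = 0332011$00111113003131
  rot[15] = 332011$001111130031310
  rot[16] = 32011$0011111300313103
  rot[17] = 2011$00111113003131033
  rot[18] = 011$001111130031310332
  rot[19] = 11$0011111300313103320
  rot[20] = 1$00111113003131033201
  rot[21] = $001111130031310332011
Sorted (with $ < everything):
  sorted[0] = $001111130031310332011
  sorted[1] = 001111130031310332011$
  sorted[2] = 0031310332011$00111113
  sorted[3] = 011$001111130031310332
  sorted[4] = 01111130031310332011$0
  sorted[5] = 031310332011$001111130
  sorted[6] = 0332011$00111113003131
  sorted[7] = 1$00111113003131033201
  sorted[8] = 10332011$0011111300313
  sorted[9] = 11$0011111300313103320
  sorted[10] = 1111130031310332011$00
  sorted[11] = 111130031310332011$001
  sorted[12] = 11130031310332011$0011
  sorted[13] = 1130031310332011$00111
  sorted[14] = 130031310332011$001111
  sorted[15] = 1310332011$00111113003
  sorted[16] = 2011$00111113003131033
  sorted[17] = 30031310332011$0011111
  sorted[18] = 310332011$001111130031
  sorted[19] = 31310332011$0011111300
  sorted[20] = 32011$0011111300313103
  sorted[21] = 332011$001111130031310
sorted[7] = 1$00111113003131033201

Answer: 1$00111113003131033201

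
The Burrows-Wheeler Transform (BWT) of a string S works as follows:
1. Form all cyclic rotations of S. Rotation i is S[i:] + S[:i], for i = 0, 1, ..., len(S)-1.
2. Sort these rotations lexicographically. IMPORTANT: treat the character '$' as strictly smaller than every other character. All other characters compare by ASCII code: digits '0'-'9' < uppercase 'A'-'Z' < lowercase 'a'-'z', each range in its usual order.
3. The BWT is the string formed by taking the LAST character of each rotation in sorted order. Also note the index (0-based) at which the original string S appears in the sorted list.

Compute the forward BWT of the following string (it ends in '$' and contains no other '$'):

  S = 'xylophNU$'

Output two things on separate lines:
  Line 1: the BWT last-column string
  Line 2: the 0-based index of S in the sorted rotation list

Answer: UhNpylo$x
7

Derivation:
All 9 rotations (rotation i = S[i:]+S[:i]):
  rot[0] = xylophNU$
  rot[1] = ylophNU$x
  rot[2] = lophNU$xy
  rot[3] = ophNU$xyl
  rot[4] = phNU$xylo
  rot[5] = hNU$xylop
  rot[6] = NU$xyloph
  rot[7] = U$xylophN
  rot[8] = $xylophNU
Sorted (with $ < everything):
  sorted[0] = $xylophNU  (last char: 'U')
  sorted[1] = NU$xyloph  (last char: 'h')
  sorted[2] = U$xylophN  (last char: 'N')
  sorted[3] = hNU$xylop  (last char: 'p')
  sorted[4] = lophNU$xy  (last char: 'y')
  sorted[5] = ophNU$xyl  (last char: 'l')
  sorted[6] = phNU$xylo  (last char: 'o')
  sorted[7] = xylophNU$  (last char: '$')
  sorted[8] = ylophNU$x  (last char: 'x')
Last column: UhNpylo$x
Original string S is at sorted index 7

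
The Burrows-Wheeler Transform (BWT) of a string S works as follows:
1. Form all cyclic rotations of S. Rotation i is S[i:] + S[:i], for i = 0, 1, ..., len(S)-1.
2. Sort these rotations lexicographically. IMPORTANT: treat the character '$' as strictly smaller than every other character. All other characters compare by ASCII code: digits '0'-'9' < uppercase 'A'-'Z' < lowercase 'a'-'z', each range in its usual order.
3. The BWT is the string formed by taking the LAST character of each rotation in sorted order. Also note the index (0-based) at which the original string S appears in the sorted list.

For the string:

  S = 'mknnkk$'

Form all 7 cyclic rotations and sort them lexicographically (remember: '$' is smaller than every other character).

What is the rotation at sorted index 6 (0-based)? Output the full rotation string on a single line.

Answer: nnkk$mk

Derivation:
All 7 rotations (rotation i = S[i:]+S[:i]):
  rot[0] = mknnkk$
  rot[1] = knnkk$m
  rot[2] = nnkk$mk
  rot[3] = nkk$mkn
  rot[4] = kk$mknn
  rot[5] = k$mknnk
  rot[6] = $mknnkk
Sorted (with $ < everything):
  sorted[0] = $mknnkk
  sorted[1] = k$mknnk
  sorted[2] = kk$mknn
  sorted[3] = knnkk$m
  sorted[4] = mknnkk$
  sorted[5] = nkk$mkn
  sorted[6] = nnkk$mk
sorted[6] = nnkk$mk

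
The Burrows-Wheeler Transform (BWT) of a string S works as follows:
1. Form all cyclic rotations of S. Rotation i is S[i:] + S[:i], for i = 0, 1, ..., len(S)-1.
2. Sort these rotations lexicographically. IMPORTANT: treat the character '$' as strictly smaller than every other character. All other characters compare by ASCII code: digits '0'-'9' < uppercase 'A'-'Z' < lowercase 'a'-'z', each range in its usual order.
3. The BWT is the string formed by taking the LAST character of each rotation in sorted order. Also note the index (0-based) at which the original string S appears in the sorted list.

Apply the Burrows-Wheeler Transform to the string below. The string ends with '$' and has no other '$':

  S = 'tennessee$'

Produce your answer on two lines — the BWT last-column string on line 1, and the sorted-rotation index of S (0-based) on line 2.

Answer: eestnnese$
9

Derivation:
All 10 rotations (rotation i = S[i:]+S[:i]):
  rot[0] = tennessee$
  rot[1] = ennessee$t
  rot[2] = nnessee$te
  rot[3] = nessee$ten
  rot[4] = essee$tenn
  rot[5] = ssee$tenne
  rot[6] = see$tennes
  rot[7] = ee$tenness
  rot[8] = e$tennesse
  rot[9] = $tennessee
Sorted (with $ < everything):
  sorted[0] = $tennessee  (last char: 'e')
  sorted[1] = e$tennesse  (last char: 'e')
  sorted[2] = ee$tenness  (last char: 's')
  sorted[3] = ennessee$t  (last char: 't')
  sorted[4] = essee$tenn  (last char: 'n')
  sorted[5] = nessee$ten  (last char: 'n')
  sorted[6] = nnessee$te  (last char: 'e')
  sorted[7] = see$tennes  (last char: 's')
  sorted[8] = ssee$tenne  (last char: 'e')
  sorted[9] = tennessee$  (last char: '$')
Last column: eestnnese$
Original string S is at sorted index 9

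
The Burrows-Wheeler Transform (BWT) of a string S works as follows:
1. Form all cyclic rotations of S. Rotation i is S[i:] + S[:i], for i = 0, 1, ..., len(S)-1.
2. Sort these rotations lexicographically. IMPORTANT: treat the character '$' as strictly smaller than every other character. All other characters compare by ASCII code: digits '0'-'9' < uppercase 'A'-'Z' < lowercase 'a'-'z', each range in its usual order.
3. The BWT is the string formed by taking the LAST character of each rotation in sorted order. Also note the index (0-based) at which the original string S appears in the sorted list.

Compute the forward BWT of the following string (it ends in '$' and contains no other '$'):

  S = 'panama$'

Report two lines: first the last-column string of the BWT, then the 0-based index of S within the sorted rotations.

Answer: amnpaa$
6

Derivation:
All 7 rotations (rotation i = S[i:]+S[:i]):
  rot[0] = panama$
  rot[1] = anama$p
  rot[2] = nama$pa
  rot[3] = ama$pan
  rot[4] = ma$pana
  rot[5] = a$panam
  rot[6] = $panama
Sorted (with $ < everything):
  sorted[0] = $panama  (last char: 'a')
  sorted[1] = a$panam  (last char: 'm')
  sorted[2] = ama$pan  (last char: 'n')
  sorted[3] = anama$p  (last char: 'p')
  sorted[4] = ma$pana  (last char: 'a')
  sorted[5] = nama$pa  (last char: 'a')
  sorted[6] = panama$  (last char: '$')
Last column: amnpaa$
Original string S is at sorted index 6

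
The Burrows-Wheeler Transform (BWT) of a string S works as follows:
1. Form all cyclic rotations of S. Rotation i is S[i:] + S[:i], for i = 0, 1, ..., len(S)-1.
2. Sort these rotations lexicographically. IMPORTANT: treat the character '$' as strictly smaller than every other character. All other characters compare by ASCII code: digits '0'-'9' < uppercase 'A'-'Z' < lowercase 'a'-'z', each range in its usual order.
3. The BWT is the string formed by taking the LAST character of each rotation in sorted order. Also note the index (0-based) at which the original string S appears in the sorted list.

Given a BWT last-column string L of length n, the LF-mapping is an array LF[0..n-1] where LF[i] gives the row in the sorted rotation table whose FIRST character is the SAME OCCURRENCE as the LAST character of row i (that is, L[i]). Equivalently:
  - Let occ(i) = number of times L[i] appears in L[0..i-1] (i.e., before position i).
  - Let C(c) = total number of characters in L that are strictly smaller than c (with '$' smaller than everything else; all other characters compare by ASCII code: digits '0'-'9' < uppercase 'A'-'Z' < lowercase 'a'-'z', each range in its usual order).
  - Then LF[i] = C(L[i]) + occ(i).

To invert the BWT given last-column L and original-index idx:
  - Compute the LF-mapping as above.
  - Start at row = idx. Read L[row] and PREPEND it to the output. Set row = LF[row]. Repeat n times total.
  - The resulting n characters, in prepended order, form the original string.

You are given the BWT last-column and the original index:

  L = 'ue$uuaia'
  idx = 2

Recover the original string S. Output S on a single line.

Answer: auiueau$

Derivation:
LF mapping: 5 3 0 6 7 1 4 2
Walk LF starting at row 2, prepending L[row]:
  step 1: row=2, L[2]='$', prepend. Next row=LF[2]=0
  step 2: row=0, L[0]='u', prepend. Next row=LF[0]=5
  step 3: row=5, L[5]='a', prepend. Next row=LF[5]=1
  step 4: row=1, L[1]='e', prepend. Next row=LF[1]=3
  step 5: row=3, L[3]='u', prepend. Next row=LF[3]=6
  step 6: row=6, L[6]='i', prepend. Next row=LF[6]=4
  step 7: row=4, L[4]='u', prepend. Next row=LF[4]=7
  step 8: row=7, L[7]='a', prepend. Next row=LF[7]=2
Reversed output: auiueau$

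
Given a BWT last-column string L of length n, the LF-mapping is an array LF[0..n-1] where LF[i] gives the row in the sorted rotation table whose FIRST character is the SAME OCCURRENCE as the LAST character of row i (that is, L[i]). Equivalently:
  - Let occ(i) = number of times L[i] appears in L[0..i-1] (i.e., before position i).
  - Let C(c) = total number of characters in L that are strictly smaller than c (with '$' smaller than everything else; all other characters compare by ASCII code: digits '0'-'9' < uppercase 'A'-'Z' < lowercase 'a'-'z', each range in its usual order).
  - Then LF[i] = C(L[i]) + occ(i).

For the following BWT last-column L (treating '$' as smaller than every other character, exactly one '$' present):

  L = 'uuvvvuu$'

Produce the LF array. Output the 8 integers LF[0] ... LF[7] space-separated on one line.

Char counts: '$':1, 'u':4, 'v':3
C (first-col start): C('$')=0, C('u')=1, C('v')=5
L[0]='u': occ=0, LF[0]=C('u')+0=1+0=1
L[1]='u': occ=1, LF[1]=C('u')+1=1+1=2
L[2]='v': occ=0, LF[2]=C('v')+0=5+0=5
L[3]='v': occ=1, LF[3]=C('v')+1=5+1=6
L[4]='v': occ=2, LF[4]=C('v')+2=5+2=7
L[5]='u': occ=2, LF[5]=C('u')+2=1+2=3
L[6]='u': occ=3, LF[6]=C('u')+3=1+3=4
L[7]='$': occ=0, LF[7]=C('$')+0=0+0=0

Answer: 1 2 5 6 7 3 4 0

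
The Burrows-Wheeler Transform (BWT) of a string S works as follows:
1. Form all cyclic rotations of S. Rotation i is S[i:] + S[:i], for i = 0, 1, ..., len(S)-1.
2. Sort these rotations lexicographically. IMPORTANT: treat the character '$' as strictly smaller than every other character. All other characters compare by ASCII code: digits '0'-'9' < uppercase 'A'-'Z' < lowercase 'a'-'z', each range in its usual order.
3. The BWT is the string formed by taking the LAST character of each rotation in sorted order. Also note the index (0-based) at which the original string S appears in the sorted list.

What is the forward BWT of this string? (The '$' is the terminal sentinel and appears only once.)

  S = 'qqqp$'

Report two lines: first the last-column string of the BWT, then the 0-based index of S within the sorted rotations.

Answer: pqqq$
4

Derivation:
All 5 rotations (rotation i = S[i:]+S[:i]):
  rot[0] = qqqp$
  rot[1] = qqp$q
  rot[2] = qp$qq
  rot[3] = p$qqq
  rot[4] = $qqqp
Sorted (with $ < everything):
  sorted[0] = $qqqp  (last char: 'p')
  sorted[1] = p$qqq  (last char: 'q')
  sorted[2] = qp$qq  (last char: 'q')
  sorted[3] = qqp$q  (last char: 'q')
  sorted[4] = qqqp$  (last char: '$')
Last column: pqqq$
Original string S is at sorted index 4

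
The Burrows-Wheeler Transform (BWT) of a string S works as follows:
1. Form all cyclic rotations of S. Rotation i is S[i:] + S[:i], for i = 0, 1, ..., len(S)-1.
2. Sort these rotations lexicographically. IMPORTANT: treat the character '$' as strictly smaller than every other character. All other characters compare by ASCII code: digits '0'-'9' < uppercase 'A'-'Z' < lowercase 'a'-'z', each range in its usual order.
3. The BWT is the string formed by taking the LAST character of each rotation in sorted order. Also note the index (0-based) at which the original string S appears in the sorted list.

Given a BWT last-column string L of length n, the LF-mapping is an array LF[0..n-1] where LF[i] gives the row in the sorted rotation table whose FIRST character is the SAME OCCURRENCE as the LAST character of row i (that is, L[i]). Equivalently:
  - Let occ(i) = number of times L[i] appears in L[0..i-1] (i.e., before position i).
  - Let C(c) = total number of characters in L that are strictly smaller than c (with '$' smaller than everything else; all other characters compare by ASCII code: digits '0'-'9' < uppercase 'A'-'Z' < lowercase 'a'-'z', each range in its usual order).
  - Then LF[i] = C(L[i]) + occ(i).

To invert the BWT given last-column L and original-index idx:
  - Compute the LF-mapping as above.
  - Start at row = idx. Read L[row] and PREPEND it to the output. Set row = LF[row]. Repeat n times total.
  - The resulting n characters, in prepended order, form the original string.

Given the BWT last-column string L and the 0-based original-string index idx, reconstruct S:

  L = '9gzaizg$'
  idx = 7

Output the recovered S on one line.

Answer: zigzag9$

Derivation:
LF mapping: 1 3 6 2 5 7 4 0
Walk LF starting at row 7, prepending L[row]:
  step 1: row=7, L[7]='$', prepend. Next row=LF[7]=0
  step 2: row=0, L[0]='9', prepend. Next row=LF[0]=1
  step 3: row=1, L[1]='g', prepend. Next row=LF[1]=3
  step 4: row=3, L[3]='a', prepend. Next row=LF[3]=2
  step 5: row=2, L[2]='z', prepend. Next row=LF[2]=6
  step 6: row=6, L[6]='g', prepend. Next row=LF[6]=4
  step 7: row=4, L[4]='i', prepend. Next row=LF[4]=5
  step 8: row=5, L[5]='z', prepend. Next row=LF[5]=7
Reversed output: zigzag9$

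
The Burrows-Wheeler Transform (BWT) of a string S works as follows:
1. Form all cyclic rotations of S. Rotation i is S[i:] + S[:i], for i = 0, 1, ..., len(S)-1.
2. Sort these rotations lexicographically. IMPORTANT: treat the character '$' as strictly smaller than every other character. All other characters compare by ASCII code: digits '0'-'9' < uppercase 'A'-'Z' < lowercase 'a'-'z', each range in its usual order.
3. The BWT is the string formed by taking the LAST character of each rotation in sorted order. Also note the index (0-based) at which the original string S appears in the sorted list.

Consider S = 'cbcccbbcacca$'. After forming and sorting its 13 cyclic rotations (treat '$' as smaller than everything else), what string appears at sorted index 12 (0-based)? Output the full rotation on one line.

Answer: cccbbcacca$cb

Derivation:
All 13 rotations (rotation i = S[i:]+S[:i]):
  rot[0] = cbcccbbcacca$
  rot[1] = bcccbbcacca$c
  rot[2] = cccbbcacca$cb
  rot[3] = ccbbcacca$cbc
  rot[4] = cbbcacca$cbcc
  rot[5] = bbcacca$cbccc
  rot[6] = bcacca$cbcccb
  rot[7] = cacca$cbcccbb
  rot[8] = acca$cbcccbbc
  rot[9] = cca$cbcccbbca
  rot[10] = ca$cbcccbbcac
  rot[11] = a$cbcccbbcacc
  rot[12] = $cbcccbbcacca
Sorted (with $ < everything):
  sorted[0] = $cbcccbbcacca
  sorted[1] = a$cbcccbbcacc
  sorted[2] = acca$cbcccbbc
  sorted[3] = bbcacca$cbccc
  sorted[4] = bcacca$cbcccb
  sorted[5] = bcccbbcacca$c
  sorted[6] = ca$cbcccbbcac
  sorted[7] = cacca$cbcccbb
  sorted[8] = cbbcacca$cbcc
  sorted[9] = cbcccbbcacca$
  sorted[10] = cca$cbcccbbca
  sorted[11] = ccbbcacca$cbc
  sorted[12] = cccbbcacca$cb
sorted[12] = cccbbcacca$cb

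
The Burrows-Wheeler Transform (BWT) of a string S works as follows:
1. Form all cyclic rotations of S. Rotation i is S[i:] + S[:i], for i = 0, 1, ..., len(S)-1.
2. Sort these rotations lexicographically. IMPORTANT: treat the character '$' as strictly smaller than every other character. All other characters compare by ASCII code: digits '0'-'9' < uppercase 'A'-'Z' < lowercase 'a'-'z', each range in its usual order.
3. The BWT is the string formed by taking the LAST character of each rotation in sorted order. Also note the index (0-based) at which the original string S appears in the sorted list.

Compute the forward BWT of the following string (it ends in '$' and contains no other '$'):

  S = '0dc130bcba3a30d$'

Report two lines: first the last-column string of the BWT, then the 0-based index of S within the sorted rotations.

Answer: d33$c1aa3bc0db00
3

Derivation:
All 16 rotations (rotation i = S[i:]+S[:i]):
  rot[0] = 0dc130bcba3a30d$
  rot[1] = dc130bcba3a30d$0
  rot[2] = c130bcba3a30d$0d
  rot[3] = 130bcba3a30d$0dc
  rot[4] = 30bcba3a30d$0dc1
  rot[5] = 0bcba3a30d$0dc13
  rot[6] = bcba3a30d$0dc130
  rot[7] = cba3a30d$0dc130b
  rot[8] = ba3a30d$0dc130bc
  rot[9] = a3a30d$0dc130bcb
  rot[10] = 3a30d$0dc130bcba
  rot[11] = a30d$0dc130bcba3
  rot[12] = 30d$0dc130bcba3a
  rot[13] = 0d$0dc130bcba3a3
  rot[14] = d$0dc130bcba3a30
  rot[15] = $0dc130bcba3a30d
Sorted (with $ < everything):
  sorted[0] = $0dc130bcba3a30d  (last char: 'd')
  sorted[1] = 0bcba3a30d$0dc13  (last char: '3')
  sorted[2] = 0d$0dc130bcba3a3  (last char: '3')
  sorted[3] = 0dc130bcba3a30d$  (last char: '$')
  sorted[4] = 130bcba3a30d$0dc  (last char: 'c')
  sorted[5] = 30bcba3a30d$0dc1  (last char: '1')
  sorted[6] = 30d$0dc130bcba3a  (last char: 'a')
  sorted[7] = 3a30d$0dc130bcba  (last char: 'a')
  sorted[8] = a30d$0dc130bcba3  (last char: '3')
  sorted[9] = a3a30d$0dc130bcb  (last char: 'b')
  sorted[10] = ba3a30d$0dc130bc  (last char: 'c')
  sorted[11] = bcba3a30d$0dc130  (last char: '0')
  sorted[12] = c130bcba3a30d$0d  (last char: 'd')
  sorted[13] = cba3a30d$0dc130b  (last char: 'b')
  sorted[14] = d$0dc130bcba3a30  (last char: '0')
  sorted[15] = dc130bcba3a30d$0  (last char: '0')
Last column: d33$c1aa3bc0db00
Original string S is at sorted index 3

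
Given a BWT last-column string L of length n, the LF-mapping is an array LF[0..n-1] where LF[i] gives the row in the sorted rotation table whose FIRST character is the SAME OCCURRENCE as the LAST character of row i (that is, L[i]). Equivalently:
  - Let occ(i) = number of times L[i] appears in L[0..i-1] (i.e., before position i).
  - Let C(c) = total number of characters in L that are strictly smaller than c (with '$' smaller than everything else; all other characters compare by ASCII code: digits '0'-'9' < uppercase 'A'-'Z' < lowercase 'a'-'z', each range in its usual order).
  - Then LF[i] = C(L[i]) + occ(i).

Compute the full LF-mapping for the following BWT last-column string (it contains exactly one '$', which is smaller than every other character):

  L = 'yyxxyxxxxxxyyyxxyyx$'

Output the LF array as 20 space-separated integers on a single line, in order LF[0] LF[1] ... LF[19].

Char counts: '$':1, 'x':11, 'y':8
C (first-col start): C('$')=0, C('x')=1, C('y')=12
L[0]='y': occ=0, LF[0]=C('y')+0=12+0=12
L[1]='y': occ=1, LF[1]=C('y')+1=12+1=13
L[2]='x': occ=0, LF[2]=C('x')+0=1+0=1
L[3]='x': occ=1, LF[3]=C('x')+1=1+1=2
L[4]='y': occ=2, LF[4]=C('y')+2=12+2=14
L[5]='x': occ=2, LF[5]=C('x')+2=1+2=3
L[6]='x': occ=3, LF[6]=C('x')+3=1+3=4
L[7]='x': occ=4, LF[7]=C('x')+4=1+4=5
L[8]='x': occ=5, LF[8]=C('x')+5=1+5=6
L[9]='x': occ=6, LF[9]=C('x')+6=1+6=7
L[10]='x': occ=7, LF[10]=C('x')+7=1+7=8
L[11]='y': occ=3, LF[11]=C('y')+3=12+3=15
L[12]='y': occ=4, LF[12]=C('y')+4=12+4=16
L[13]='y': occ=5, LF[13]=C('y')+5=12+5=17
L[14]='x': occ=8, LF[14]=C('x')+8=1+8=9
L[15]='x': occ=9, LF[15]=C('x')+9=1+9=10
L[16]='y': occ=6, LF[16]=C('y')+6=12+6=18
L[17]='y': occ=7, LF[17]=C('y')+7=12+7=19
L[18]='x': occ=10, LF[18]=C('x')+10=1+10=11
L[19]='$': occ=0, LF[19]=C('$')+0=0+0=0

Answer: 12 13 1 2 14 3 4 5 6 7 8 15 16 17 9 10 18 19 11 0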